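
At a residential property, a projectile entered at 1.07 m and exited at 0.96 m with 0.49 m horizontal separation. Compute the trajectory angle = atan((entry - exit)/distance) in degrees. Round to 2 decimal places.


Bullet trajectory angle:
Height difference = 1.07 - 0.96 = 0.11 m
angle = atan(0.11 / 0.49)
angle = atan(0.22449)
angle = 12.65 degrees

12.65


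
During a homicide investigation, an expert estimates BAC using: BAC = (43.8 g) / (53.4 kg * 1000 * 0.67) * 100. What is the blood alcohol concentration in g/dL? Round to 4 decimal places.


Applying the Widmark formula:
BAC = (dose_g / (body_wt * 1000 * r)) * 100
Denominator = 53.4 * 1000 * 0.67 = 35778
BAC = (43.8 / 35778) * 100
BAC = 0.1224 g/dL

0.1224


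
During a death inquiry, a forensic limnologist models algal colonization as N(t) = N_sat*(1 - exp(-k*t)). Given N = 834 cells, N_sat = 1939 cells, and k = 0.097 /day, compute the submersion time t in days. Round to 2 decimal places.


PMSI from diatom colonization curve:
N / N_sat = 834 / 1939 = 0.430119
1 - N/N_sat = 0.569881
ln(1 - N/N_sat) = -0.562328
t = -ln(1 - N/N_sat) / k = -(-0.562328) / 0.097 = 5.80 days

5.80


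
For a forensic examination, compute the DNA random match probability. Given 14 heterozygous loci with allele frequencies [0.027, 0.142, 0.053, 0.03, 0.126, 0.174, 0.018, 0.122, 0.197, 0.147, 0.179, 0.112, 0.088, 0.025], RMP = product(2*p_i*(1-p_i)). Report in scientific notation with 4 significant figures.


Computing RMP for 14 loci:
Locus 1: 2 * 0.027 * 0.973 = 0.052542
Locus 2: 2 * 0.142 * 0.858 = 0.243672
Locus 3: 2 * 0.053 * 0.947 = 0.100382
Locus 4: 2 * 0.03 * 0.97 = 0.0582
Locus 5: 2 * 0.126 * 0.874 = 0.220248
Locus 6: 2 * 0.174 * 0.826 = 0.287448
Locus 7: 2 * 0.018 * 0.982 = 0.035352
Locus 8: 2 * 0.122 * 0.878 = 0.214232
Locus 9: 2 * 0.197 * 0.803 = 0.316382
Locus 10: 2 * 0.147 * 0.853 = 0.250782
Locus 11: 2 * 0.179 * 0.821 = 0.293918
Locus 12: 2 * 0.112 * 0.888 = 0.198912
Locus 13: 2 * 0.088 * 0.912 = 0.160512
Locus 14: 2 * 0.025 * 0.975 = 0.04875
RMP = 1.302e-12

1.302e-12


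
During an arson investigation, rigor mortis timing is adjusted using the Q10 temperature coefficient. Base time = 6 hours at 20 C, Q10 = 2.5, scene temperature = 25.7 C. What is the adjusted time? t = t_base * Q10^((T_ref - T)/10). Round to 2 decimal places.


Rigor mortis time adjustment:
Exponent = (T_ref - T_actual) / 10 = (20 - 25.7) / 10 = -0.57
Q10 factor = 2.5^-0.57 = 0.59316
t_adjusted = 6 * 0.59316 = 3.56 hours

3.56


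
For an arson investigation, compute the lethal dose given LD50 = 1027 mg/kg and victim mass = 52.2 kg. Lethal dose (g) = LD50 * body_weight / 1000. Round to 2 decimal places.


Lethal dose calculation:
Lethal dose = LD50 * body_weight / 1000
= 1027 * 52.2 / 1000
= 53609.4 / 1000
= 53.61 g

53.61


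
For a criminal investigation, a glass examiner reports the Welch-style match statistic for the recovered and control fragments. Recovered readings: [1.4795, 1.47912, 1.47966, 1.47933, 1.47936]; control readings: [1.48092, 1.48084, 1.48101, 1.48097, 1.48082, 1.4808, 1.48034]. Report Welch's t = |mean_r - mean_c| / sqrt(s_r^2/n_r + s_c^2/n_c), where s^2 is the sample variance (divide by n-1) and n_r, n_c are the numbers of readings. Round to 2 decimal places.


Welch's t-criterion for glass RI comparison:
Recovered mean = sum / n_r = 7.39697 / 5 = 1.479394
Control mean = sum / n_c = 10.3657 / 7 = 1.4808143
Recovered sample variance s_r^2 = 4.058e-08
Control sample variance s_c^2 = 4.99286e-08
Welch SE (unpooled) = sqrt(s_r^2/n_r + s_c^2/n_c) = sqrt(8.116e-09 + 7.13265e-09) = sqrt(1.52487e-08) = 0.000123486
|mean_r - mean_c| = 0.00142029
t = 0.00142029 / 0.000123486 = 11.50

11.50


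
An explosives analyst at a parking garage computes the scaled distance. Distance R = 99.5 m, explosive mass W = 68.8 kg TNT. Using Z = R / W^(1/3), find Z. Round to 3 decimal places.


Scaled distance calculation:
W^(1/3) = 68.8^(1/3) = 4.097599
Z = R / W^(1/3) = 99.5 / 4.097599
Z = 24.283 m/kg^(1/3)

24.283


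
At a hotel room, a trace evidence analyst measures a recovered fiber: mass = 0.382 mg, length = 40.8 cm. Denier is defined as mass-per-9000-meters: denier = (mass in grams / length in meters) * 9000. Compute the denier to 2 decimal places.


Denier calculation:
Mass in grams = 0.382 mg / 1000 = 0.000382 g
Length in meters = 40.8 cm / 100 = 0.408 m
Linear density = mass / length = 0.000382 / 0.408 = 0.00093627 g/m
Denier = (g/m) * 9000 = 0.00093627 * 9000 = 8.43

8.43


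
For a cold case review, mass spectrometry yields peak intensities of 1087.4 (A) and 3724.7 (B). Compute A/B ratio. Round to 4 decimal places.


Spectral peak ratio:
Peak A = 1087.4 counts
Peak B = 3724.7 counts
Ratio = 1087.4 / 3724.7 = 0.2919

0.2919


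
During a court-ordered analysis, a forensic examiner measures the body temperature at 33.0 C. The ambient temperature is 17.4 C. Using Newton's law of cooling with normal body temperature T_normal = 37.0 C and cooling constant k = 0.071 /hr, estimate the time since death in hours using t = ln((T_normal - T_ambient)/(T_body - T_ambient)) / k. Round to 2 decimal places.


Using Newton's law of cooling:
t = ln((T_normal - T_ambient) / (T_body - T_ambient)) / k
T_normal - T_ambient = 19.6
T_body - T_ambient = 15.6
Ratio = 1.25641
ln(ratio) = 0.228258
t = 0.228258 / 0.071 = 3.21 hours

3.21


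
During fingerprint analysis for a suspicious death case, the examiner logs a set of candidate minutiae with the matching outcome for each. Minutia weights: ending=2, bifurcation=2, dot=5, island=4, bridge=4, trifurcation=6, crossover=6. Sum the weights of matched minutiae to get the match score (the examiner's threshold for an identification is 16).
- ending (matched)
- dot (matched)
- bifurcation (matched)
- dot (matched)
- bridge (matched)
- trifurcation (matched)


Weighted minutiae match score:
  ending: matched, +2 (running total 2)
  dot: matched, +5 (running total 7)
  bifurcation: matched, +2 (running total 9)
  dot: matched, +5 (running total 14)
  bridge: matched, +4 (running total 18)
  trifurcation: matched, +6 (running total 24)
Total score = 24
Threshold = 16; verdict = identification

24


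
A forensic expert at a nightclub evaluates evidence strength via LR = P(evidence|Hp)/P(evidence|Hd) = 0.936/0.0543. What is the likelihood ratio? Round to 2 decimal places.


Likelihood ratio calculation:
LR = P(E|Hp) / P(E|Hd)
LR = 0.936 / 0.0543
LR = 17.24

17.24


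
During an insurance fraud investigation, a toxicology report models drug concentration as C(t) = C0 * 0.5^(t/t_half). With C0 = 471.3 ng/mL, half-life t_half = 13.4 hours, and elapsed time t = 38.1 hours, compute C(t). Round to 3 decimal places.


Drug concentration decay:
Number of half-lives = t / t_half = 38.1 / 13.4 = 2.843284
Decay factor = 0.5^2.843284 = 0.13934334
C(t) = 471.3 * 0.13934334 = 65.673 ng/mL

65.673


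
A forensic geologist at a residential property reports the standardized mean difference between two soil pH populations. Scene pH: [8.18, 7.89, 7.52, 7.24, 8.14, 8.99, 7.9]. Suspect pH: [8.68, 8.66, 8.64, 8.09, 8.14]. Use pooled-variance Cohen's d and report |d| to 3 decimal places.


Pooled-variance Cohen's d for soil pH comparison:
Scene mean = 55.86 / 7 = 7.98
Suspect mean = 42.21 / 5 = 8.442
Scene sample variance s_s^2 = 0.3099
Suspect sample variance s_c^2 = 0.08962
Pooled variance = ((n_s-1)*s_s^2 + (n_c-1)*s_c^2) / (n_s + n_c - 2) = 0.221788
Pooled SD = sqrt(0.221788) = 0.470944
Mean difference = -0.462
|d| = |-0.462| / 0.470944 = 0.981

0.981


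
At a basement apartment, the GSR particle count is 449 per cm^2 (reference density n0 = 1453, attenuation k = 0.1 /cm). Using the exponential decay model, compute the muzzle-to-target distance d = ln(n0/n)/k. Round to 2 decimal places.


GSR distance calculation:
n0/n = 1453 / 449 = 3.23608
ln(n0/n) = 1.174363
d = 1.174363 / 0.1 = 11.74 cm

11.74


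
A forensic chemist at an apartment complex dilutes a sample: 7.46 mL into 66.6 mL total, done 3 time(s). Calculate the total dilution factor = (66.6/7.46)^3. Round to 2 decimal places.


Dilution factor calculation:
Single dilution = V_total / V_sample = 66.6 / 7.46 ≈ 8.927614
Number of dilutions = 3
Total DF = (66.6 / 7.46)^3 (full precision, rounded at the end) = 711.55

711.55


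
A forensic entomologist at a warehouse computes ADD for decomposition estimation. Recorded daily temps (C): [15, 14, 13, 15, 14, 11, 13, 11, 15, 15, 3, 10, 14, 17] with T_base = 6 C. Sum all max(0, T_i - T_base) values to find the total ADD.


Computing ADD day by day:
Day 1: max(0, 15 - 6) = 9
Day 2: max(0, 14 - 6) = 8
Day 3: max(0, 13 - 6) = 7
Day 4: max(0, 15 - 6) = 9
Day 5: max(0, 14 - 6) = 8
Day 6: max(0, 11 - 6) = 5
Day 7: max(0, 13 - 6) = 7
Day 8: max(0, 11 - 6) = 5
Day 9: max(0, 15 - 6) = 9
Day 10: max(0, 15 - 6) = 9
Day 11: max(0, 3 - 6) = 0
Day 12: max(0, 10 - 6) = 4
Day 13: max(0, 14 - 6) = 8
Day 14: max(0, 17 - 6) = 11
Total ADD = 99

99


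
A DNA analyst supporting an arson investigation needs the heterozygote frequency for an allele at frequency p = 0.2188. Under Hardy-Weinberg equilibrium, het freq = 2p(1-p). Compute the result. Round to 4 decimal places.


Hardy-Weinberg heterozygote frequency:
q = 1 - p = 1 - 0.2188 = 0.7812
2pq = 2 * 0.2188 * 0.7812 = 0.3419

0.3419


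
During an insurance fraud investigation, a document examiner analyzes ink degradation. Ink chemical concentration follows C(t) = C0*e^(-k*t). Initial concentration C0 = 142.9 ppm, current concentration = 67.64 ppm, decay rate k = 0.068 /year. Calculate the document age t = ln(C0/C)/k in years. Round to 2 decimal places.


Document age estimation:
C0/C = 142.9 / 67.64 = 2.112655
ln(C0/C) = 0.747945
t = 0.747945 / 0.068 = 11.00 years

11.00


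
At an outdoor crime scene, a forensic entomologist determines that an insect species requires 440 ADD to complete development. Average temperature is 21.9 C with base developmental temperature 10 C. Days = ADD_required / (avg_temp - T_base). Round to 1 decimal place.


Insect development time:
Effective temperature = avg_temp - T_base = 21.9 - 10 = 11.9 C
Days = ADD / effective_temp = 440 / 11.9 = 37.0 days

37.0


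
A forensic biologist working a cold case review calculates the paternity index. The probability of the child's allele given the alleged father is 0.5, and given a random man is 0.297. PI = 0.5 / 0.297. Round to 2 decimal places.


Paternity Index calculation:
PI = P(allele|father) / P(allele|random)
PI = 0.5 / 0.297
PI = 1.68

1.68


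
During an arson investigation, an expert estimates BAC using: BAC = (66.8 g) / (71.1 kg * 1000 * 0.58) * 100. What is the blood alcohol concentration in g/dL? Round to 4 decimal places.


Applying the Widmark formula:
BAC = (dose_g / (body_wt * 1000 * r)) * 100
Denominator = 71.1 * 1000 * 0.58 = 41238
BAC = (66.8 / 41238) * 100
BAC = 0.1620 g/dL

0.1620


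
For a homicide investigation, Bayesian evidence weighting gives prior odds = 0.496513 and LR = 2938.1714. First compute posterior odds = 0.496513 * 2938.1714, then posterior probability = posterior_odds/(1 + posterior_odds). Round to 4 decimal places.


Bayesian evidence evaluation:
Posterior odds = prior_odds * LR = 0.496513 * 2938.1714 = 1458.84
Posterior probability = posterior_odds / (1 + posterior_odds)
= 1458.84 / (1 + 1458.84)
= 1458.84 / 1459.84
= 0.9993

0.9993


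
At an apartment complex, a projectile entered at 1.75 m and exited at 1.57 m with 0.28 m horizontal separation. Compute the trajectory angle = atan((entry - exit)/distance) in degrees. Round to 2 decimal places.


Bullet trajectory angle:
Height difference = 1.75 - 1.57 = 0.18 m
angle = atan(0.18 / 0.28)
angle = atan(0.642857)
angle = 32.74 degrees

32.74


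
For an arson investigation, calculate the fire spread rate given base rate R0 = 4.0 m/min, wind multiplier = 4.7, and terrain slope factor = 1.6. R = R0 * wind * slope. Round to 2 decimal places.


Fire spread rate calculation:
R = R0 * wind_factor * slope_factor
= 4.0 * 4.7 * 1.6
= 18.8 * 1.6
= 30.08 m/min

30.08


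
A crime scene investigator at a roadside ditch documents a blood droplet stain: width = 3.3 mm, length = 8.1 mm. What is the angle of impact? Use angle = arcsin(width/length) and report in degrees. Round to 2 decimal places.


Blood spatter impact angle calculation:
width / length = 3.3 / 8.1 = 0.407407
angle = arcsin(0.407407)
angle = 24.04 degrees

24.04


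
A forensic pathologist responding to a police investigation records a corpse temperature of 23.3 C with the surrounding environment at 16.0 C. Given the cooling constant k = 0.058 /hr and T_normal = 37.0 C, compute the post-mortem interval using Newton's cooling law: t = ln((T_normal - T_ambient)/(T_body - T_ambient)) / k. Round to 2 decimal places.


Using Newton's law of cooling:
t = ln((T_normal - T_ambient) / (T_body - T_ambient)) / k
T_normal - T_ambient = 21.0
T_body - T_ambient = 7.3
Ratio = 2.876712
ln(ratio) = 1.056648
t = 1.056648 / 0.058 = 18.22 hours

18.22


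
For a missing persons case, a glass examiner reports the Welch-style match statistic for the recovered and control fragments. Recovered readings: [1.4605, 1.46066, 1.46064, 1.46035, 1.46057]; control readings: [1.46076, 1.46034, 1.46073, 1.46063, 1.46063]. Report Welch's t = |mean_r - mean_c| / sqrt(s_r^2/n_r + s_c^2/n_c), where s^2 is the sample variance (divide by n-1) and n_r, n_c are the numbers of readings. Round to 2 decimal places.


Welch's t-criterion for glass RI comparison:
Recovered mean = sum / n_r = 7.30272 / 5 = 1.460544
Control mean = sum / n_c = 7.30309 / 5 = 1.460618
Recovered sample variance s_r^2 = 1.573e-08
Control sample variance s_c^2 = 2.757e-08
Welch SE (unpooled) = sqrt(s_r^2/n_r + s_c^2/n_c) = sqrt(3.146e-09 + 5.514e-09) = sqrt(8.66e-09) = 9.30591e-05
|mean_r - mean_c| = 7.4e-05
t = 7.4e-05 / 9.30591e-05 = 0.80

0.80


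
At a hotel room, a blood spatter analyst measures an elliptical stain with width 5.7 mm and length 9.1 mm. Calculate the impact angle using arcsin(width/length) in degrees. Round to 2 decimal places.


Blood spatter impact angle calculation:
width / length = 5.7 / 9.1 = 0.626374
angle = arcsin(0.626374)
angle = 38.78 degrees

38.78


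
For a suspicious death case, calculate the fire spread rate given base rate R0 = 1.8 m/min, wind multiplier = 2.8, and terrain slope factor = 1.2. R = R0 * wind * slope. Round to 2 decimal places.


Fire spread rate calculation:
R = R0 * wind_factor * slope_factor
= 1.8 * 2.8 * 1.2
= 5.04 * 1.2
= 6.05 m/min

6.05


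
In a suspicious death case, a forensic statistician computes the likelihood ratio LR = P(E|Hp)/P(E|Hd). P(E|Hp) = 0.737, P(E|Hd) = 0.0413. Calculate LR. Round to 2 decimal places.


Likelihood ratio calculation:
LR = P(E|Hp) / P(E|Hd)
LR = 0.737 / 0.0413
LR = 17.85

17.85


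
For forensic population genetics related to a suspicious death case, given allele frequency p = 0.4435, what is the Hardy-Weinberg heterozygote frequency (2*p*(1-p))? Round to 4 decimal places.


Hardy-Weinberg heterozygote frequency:
q = 1 - p = 1 - 0.4435 = 0.5565
2pq = 2 * 0.4435 * 0.5565 = 0.4936

0.4936


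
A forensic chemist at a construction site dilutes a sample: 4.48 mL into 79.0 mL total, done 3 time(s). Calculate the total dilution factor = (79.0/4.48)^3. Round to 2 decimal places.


Dilution factor calculation:
Single dilution = V_total / V_sample = 79.0 / 4.48 ≈ 17.633929
Number of dilutions = 3
Total DF = (79.0 / 4.48)^3 (full precision, rounded at the end) = 5483.37

5483.37


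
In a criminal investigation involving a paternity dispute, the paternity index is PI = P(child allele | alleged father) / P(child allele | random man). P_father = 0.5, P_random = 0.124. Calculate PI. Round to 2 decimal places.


Paternity Index calculation:
PI = P(allele|father) / P(allele|random)
PI = 0.5 / 0.124
PI = 4.03

4.03


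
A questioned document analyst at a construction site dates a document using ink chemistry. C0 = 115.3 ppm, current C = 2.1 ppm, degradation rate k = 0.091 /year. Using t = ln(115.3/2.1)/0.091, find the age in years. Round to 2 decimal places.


Document age estimation:
C0/C = 115.3 / 2.1 = 54.904762
ln(C0/C) = 4.0056
t = 4.0056 / 0.091 = 44.02 years

44.02


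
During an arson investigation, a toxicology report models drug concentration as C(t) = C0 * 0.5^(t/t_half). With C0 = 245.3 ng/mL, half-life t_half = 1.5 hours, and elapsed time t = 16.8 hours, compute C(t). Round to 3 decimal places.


Drug concentration decay:
Number of half-lives = t / t_half = 16.8 / 1.5 = 11.2
Decay factor = 0.5^11.2 = 0.00042507
C(t) = 245.3 * 0.00042507 = 0.104 ng/mL

0.104


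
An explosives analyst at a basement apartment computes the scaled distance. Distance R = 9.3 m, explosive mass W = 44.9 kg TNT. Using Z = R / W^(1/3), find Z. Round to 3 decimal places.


Scaled distance calculation:
W^(1/3) = 44.9^(1/3) = 3.554257
Z = R / W^(1/3) = 9.3 / 3.554257
Z = 2.617 m/kg^(1/3)

2.617


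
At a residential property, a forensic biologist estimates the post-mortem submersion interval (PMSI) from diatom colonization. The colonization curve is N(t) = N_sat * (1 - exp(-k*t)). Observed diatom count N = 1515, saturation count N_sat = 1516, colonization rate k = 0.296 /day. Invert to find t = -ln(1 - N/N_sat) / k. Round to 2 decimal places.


PMSI from diatom colonization curve:
N / N_sat = 1515 / 1516 = 0.99934
1 - N/N_sat = 0.00066
ln(1 - N/N_sat) = -7.323271
t = -ln(1 - N/N_sat) / k = -(-7.323271) / 0.296 = 24.74 days

24.74


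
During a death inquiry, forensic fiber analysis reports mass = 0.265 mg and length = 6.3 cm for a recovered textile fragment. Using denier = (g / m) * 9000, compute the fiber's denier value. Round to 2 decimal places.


Denier calculation:
Mass in grams = 0.265 mg / 1000 = 0.000265 g
Length in meters = 6.3 cm / 100 = 0.063 m
Linear density = mass / length = 0.000265 / 0.063 = 0.00420635 g/m
Denier = (g/m) * 9000 = 0.00420635 * 9000 = 37.86

37.86


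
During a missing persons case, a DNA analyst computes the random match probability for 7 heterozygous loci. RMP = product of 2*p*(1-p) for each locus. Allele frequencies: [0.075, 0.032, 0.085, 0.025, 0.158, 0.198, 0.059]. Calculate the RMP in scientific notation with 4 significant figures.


Computing RMP for 7 loci:
Locus 1: 2 * 0.075 * 0.925 = 0.13875
Locus 2: 2 * 0.032 * 0.968 = 0.061952
Locus 3: 2 * 0.085 * 0.915 = 0.15555
Locus 4: 2 * 0.025 * 0.975 = 0.04875
Locus 5: 2 * 0.158 * 0.842 = 0.266072
Locus 6: 2 * 0.198 * 0.802 = 0.317592
Locus 7: 2 * 0.059 * 0.941 = 0.111038
RMP = 6.116e-07

6.116e-07


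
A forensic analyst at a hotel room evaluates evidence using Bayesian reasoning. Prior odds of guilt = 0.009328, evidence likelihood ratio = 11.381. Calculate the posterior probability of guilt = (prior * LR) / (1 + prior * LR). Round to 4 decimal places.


Bayesian evidence evaluation:
Posterior odds = prior_odds * LR = 0.009328 * 11.381 = 0.106162
Posterior probability = posterior_odds / (1 + posterior_odds)
= 0.106162 / (1 + 0.106162)
= 0.106162 / 1.106162
= 0.0960

0.0960


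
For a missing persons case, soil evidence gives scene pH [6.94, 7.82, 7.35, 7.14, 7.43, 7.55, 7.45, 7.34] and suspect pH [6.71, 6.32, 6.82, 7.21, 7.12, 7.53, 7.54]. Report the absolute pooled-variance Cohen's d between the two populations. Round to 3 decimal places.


Pooled-variance Cohen's d for soil pH comparison:
Scene mean = 59.02 / 8 = 7.3775
Suspect mean = 49.25 / 7 = 7.035714
Scene sample variance s_s^2 = 0.069079
Suspect sample variance s_c^2 = 0.200162
Pooled variance = ((n_s-1)*s_s^2 + (n_c-1)*s_c^2) / (n_s + n_c - 2) = 0.129579
Pooled SD = sqrt(0.129579) = 0.359971
Mean difference = 0.341786
|d| = |0.341786| / 0.359971 = 0.949

0.949


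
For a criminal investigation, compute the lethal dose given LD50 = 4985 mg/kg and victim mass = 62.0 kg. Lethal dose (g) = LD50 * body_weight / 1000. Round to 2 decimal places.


Lethal dose calculation:
Lethal dose = LD50 * body_weight / 1000
= 4985 * 62.0 / 1000
= 309070 / 1000
= 309.07 g

309.07


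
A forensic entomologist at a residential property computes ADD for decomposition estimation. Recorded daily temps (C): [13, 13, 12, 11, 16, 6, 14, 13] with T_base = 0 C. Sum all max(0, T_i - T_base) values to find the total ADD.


Computing ADD day by day:
Day 1: max(0, 13 - 0) = 13
Day 2: max(0, 13 - 0) = 13
Day 3: max(0, 12 - 0) = 12
Day 4: max(0, 11 - 0) = 11
Day 5: max(0, 16 - 0) = 16
Day 6: max(0, 6 - 0) = 6
Day 7: max(0, 14 - 0) = 14
Day 8: max(0, 13 - 0) = 13
Total ADD = 98

98


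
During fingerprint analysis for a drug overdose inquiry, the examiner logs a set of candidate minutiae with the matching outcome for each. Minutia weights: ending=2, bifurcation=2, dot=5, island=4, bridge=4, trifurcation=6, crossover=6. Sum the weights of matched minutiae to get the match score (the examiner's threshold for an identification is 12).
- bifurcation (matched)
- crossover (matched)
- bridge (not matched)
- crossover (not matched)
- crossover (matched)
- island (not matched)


Weighted minutiae match score:
  bifurcation: matched, +2 (running total 2)
  crossover: matched, +6 (running total 8)
  bridge: not matched, +0
  crossover: not matched, +0
  crossover: matched, +6 (running total 14)
  island: not matched, +0
Total score = 14
Threshold = 12; verdict = identification

14


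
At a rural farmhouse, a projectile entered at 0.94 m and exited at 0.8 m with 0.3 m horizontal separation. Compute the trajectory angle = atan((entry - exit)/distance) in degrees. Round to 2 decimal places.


Bullet trajectory angle:
Height difference = 0.94 - 0.8 = 0.14 m
angle = atan(0.14 / 0.3)
angle = atan(0.466667)
angle = 25.02 degrees

25.02


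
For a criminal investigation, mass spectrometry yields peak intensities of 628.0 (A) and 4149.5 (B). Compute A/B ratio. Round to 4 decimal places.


Spectral peak ratio:
Peak A = 628.0 counts
Peak B = 4149.5 counts
Ratio = 628.0 / 4149.5 = 0.1513

0.1513


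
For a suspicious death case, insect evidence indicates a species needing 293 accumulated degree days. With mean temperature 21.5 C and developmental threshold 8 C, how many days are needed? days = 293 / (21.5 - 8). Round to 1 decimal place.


Insect development time:
Effective temperature = avg_temp - T_base = 21.5 - 8 = 13.5 C
Days = ADD / effective_temp = 293 / 13.5 = 21.7 days

21.7


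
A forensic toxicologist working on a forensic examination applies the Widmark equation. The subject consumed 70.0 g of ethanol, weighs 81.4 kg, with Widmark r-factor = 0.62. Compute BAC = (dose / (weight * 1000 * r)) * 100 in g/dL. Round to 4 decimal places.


Applying the Widmark formula:
BAC = (dose_g / (body_wt * 1000 * r)) * 100
Denominator = 81.4 * 1000 * 0.62 = 50468
BAC = (70.0 / 50468) * 100
BAC = 0.1387 g/dL

0.1387


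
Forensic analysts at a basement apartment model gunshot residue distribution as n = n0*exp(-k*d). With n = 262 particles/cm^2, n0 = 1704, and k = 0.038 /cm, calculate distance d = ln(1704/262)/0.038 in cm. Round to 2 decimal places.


GSR distance calculation:
n0/n = 1704 / 262 = 6.503817
ln(n0/n) = 1.872389
d = 1.872389 / 0.038 = 49.27 cm

49.27


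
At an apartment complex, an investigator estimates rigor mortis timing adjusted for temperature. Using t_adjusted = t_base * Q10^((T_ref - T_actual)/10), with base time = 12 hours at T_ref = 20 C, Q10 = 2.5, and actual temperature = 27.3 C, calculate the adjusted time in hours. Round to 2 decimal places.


Rigor mortis time adjustment:
Exponent = (T_ref - T_actual) / 10 = (20 - 27.3) / 10 = -0.73
Q10 factor = 2.5^-0.73 = 0.51228
t_adjusted = 12 * 0.51228 = 6.15 hours

6.15


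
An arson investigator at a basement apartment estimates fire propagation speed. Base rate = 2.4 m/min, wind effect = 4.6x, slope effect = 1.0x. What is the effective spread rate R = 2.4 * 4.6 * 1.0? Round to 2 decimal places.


Fire spread rate calculation:
R = R0 * wind_factor * slope_factor
= 2.4 * 4.6 * 1.0
= 11.04 * 1.0
= 11.04 m/min

11.04


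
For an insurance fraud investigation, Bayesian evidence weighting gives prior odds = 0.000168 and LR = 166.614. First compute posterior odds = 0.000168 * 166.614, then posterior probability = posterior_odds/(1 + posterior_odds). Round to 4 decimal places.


Bayesian evidence evaluation:
Posterior odds = prior_odds * LR = 0.000168 * 166.614 = 0.02799115
Posterior probability = posterior_odds / (1 + posterior_odds)
= 0.02799115 / (1 + 0.02799115)
= 0.02799115 / 1.02799115
= 0.0272

0.0272


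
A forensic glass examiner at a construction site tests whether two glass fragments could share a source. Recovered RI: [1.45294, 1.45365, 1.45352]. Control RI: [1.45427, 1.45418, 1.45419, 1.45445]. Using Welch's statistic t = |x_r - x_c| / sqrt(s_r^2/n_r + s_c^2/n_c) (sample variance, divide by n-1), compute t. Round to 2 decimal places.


Welch's t-criterion for glass RI comparison:
Recovered mean = sum / n_r = 4.36011 / 3 = 1.45337
Control mean = sum / n_c = 5.81709 / 4 = 1.4542725
Recovered sample variance s_r^2 = 1.429e-07
Control sample variance s_c^2 = 1.5625e-08
Welch SE (unpooled) = sqrt(s_r^2/n_r + s_c^2/n_c) = sqrt(4.76333e-08 + 3.90625e-09) = sqrt(5.15395e-08) = 0.000227023
|mean_r - mean_c| = 0.0009025
t = 0.0009025 / 0.000227023 = 3.98

3.98


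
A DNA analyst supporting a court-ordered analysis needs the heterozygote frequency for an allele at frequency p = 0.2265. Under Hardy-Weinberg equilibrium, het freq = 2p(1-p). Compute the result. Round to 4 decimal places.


Hardy-Weinberg heterozygote frequency:
q = 1 - p = 1 - 0.2265 = 0.7735
2pq = 2 * 0.2265 * 0.7735 = 0.3504

0.3504


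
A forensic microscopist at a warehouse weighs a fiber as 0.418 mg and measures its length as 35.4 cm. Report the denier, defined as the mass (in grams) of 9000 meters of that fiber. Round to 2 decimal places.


Denier calculation:
Mass in grams = 0.418 mg / 1000 = 0.000418 g
Length in meters = 35.4 cm / 100 = 0.354 m
Linear density = mass / length = 0.000418 / 0.354 = 0.00118079 g/m
Denier = (g/m) * 9000 = 0.00118079 * 9000 = 10.63

10.63


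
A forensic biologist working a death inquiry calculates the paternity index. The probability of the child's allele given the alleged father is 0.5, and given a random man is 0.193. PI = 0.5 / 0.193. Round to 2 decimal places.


Paternity Index calculation:
PI = P(allele|father) / P(allele|random)
PI = 0.5 / 0.193
PI = 2.59

2.59


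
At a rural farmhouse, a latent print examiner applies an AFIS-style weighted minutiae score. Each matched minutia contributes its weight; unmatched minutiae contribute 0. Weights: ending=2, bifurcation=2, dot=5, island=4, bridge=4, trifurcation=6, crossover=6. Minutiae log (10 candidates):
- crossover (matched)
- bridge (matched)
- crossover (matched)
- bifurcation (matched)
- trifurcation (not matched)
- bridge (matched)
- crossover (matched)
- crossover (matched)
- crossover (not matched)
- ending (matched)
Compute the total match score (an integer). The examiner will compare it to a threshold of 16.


Weighted minutiae match score:
  crossover: matched, +6 (running total 6)
  bridge: matched, +4 (running total 10)
  crossover: matched, +6 (running total 16)
  bifurcation: matched, +2 (running total 18)
  trifurcation: not matched, +0
  bridge: matched, +4 (running total 22)
  crossover: matched, +6 (running total 28)
  crossover: matched, +6 (running total 34)
  crossover: not matched, +0
  ending: matched, +2 (running total 36)
Total score = 36
Threshold = 16; verdict = identification

36


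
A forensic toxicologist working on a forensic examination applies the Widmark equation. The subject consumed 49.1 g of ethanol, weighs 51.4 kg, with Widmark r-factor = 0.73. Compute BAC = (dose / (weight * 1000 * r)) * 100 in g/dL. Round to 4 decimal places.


Applying the Widmark formula:
BAC = (dose_g / (body_wt * 1000 * r)) * 100
Denominator = 51.4 * 1000 * 0.73 = 37522
BAC = (49.1 / 37522) * 100
BAC = 0.1309 g/dL

0.1309


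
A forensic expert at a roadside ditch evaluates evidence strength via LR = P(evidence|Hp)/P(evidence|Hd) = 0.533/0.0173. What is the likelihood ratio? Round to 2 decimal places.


Likelihood ratio calculation:
LR = P(E|Hp) / P(E|Hd)
LR = 0.533 / 0.0173
LR = 30.81

30.81


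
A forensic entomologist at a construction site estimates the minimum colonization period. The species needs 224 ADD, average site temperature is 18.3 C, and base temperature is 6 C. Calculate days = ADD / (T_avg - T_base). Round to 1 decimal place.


Insect development time:
Effective temperature = avg_temp - T_base = 18.3 - 6 = 12.3 C
Days = ADD / effective_temp = 224 / 12.3 = 18.2 days

18.2


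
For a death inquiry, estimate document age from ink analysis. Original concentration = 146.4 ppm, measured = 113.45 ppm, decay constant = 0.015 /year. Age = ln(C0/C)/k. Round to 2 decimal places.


Document age estimation:
C0/C = 146.4 / 113.45 = 1.290436
ln(C0/C) = 0.25498
t = 0.25498 / 0.015 = 17.00 years

17.00


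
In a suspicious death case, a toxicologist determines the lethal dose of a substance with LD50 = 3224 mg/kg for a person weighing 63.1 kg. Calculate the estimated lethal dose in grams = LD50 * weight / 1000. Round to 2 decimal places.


Lethal dose calculation:
Lethal dose = LD50 * body_weight / 1000
= 3224 * 63.1 / 1000
= 203434.4 / 1000
= 203.43 g

203.43


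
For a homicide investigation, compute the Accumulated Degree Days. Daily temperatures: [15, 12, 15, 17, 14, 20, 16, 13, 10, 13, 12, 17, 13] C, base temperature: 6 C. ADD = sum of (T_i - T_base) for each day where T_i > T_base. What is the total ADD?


Computing ADD day by day:
Day 1: max(0, 15 - 6) = 9
Day 2: max(0, 12 - 6) = 6
Day 3: max(0, 15 - 6) = 9
Day 4: max(0, 17 - 6) = 11
Day 5: max(0, 14 - 6) = 8
Day 6: max(0, 20 - 6) = 14
Day 7: max(0, 16 - 6) = 10
Day 8: max(0, 13 - 6) = 7
Day 9: max(0, 10 - 6) = 4
Day 10: max(0, 13 - 6) = 7
Day 11: max(0, 12 - 6) = 6
Day 12: max(0, 17 - 6) = 11
Day 13: max(0, 13 - 6) = 7
Total ADD = 109

109


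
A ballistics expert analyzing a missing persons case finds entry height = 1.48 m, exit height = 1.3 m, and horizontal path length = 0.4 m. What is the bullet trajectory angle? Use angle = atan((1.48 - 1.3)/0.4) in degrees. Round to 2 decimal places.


Bullet trajectory angle:
Height difference = 1.48 - 1.3 = 0.18 m
angle = atan(0.18 / 0.4)
angle = atan(0.45)
angle = 24.23 degrees

24.23


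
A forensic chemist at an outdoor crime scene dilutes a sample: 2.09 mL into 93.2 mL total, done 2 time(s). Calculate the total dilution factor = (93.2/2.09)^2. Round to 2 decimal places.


Dilution factor calculation:
Single dilution = V_total / V_sample = 93.2 / 2.09 ≈ 44.593301
Number of dilutions = 2
Total DF = (93.2 / 2.09)^2 (full precision, rounded at the end) = 1988.56

1988.56


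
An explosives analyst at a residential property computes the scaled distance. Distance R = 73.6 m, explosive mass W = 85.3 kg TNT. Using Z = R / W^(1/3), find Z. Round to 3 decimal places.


Scaled distance calculation:
W^(1/3) = 85.3^(1/3) = 4.401996
Z = R / W^(1/3) = 73.6 / 4.401996
Z = 16.720 m/kg^(1/3)

16.720


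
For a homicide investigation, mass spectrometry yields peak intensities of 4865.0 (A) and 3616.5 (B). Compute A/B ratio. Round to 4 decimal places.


Spectral peak ratio:
Peak A = 4865.0 counts
Peak B = 3616.5 counts
Ratio = 4865.0 / 3616.5 = 1.3452

1.3452


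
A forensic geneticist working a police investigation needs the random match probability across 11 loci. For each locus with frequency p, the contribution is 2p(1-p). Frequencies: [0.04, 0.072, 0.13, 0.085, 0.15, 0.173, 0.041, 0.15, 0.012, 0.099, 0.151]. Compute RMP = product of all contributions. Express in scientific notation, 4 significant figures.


Computing RMP for 11 loci:
Locus 1: 2 * 0.04 * 0.96 = 0.0768
Locus 2: 2 * 0.072 * 0.928 = 0.133632
Locus 3: 2 * 0.13 * 0.87 = 0.2262
Locus 4: 2 * 0.085 * 0.915 = 0.15555
Locus 5: 2 * 0.15 * 0.85 = 0.255
Locus 6: 2 * 0.173 * 0.827 = 0.286142
Locus 7: 2 * 0.041 * 0.959 = 0.078638
Locus 8: 2 * 0.15 * 0.85 = 0.255
Locus 9: 2 * 0.012 * 0.988 = 0.023712
Locus 10: 2 * 0.099 * 0.901 = 0.178398
Locus 11: 2 * 0.151 * 0.849 = 0.256398
RMP = 5.731e-10

5.731e-10


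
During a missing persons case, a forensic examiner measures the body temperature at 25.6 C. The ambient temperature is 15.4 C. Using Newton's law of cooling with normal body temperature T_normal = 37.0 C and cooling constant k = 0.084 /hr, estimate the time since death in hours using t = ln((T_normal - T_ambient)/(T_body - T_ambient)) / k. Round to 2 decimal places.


Using Newton's law of cooling:
t = ln((T_normal - T_ambient) / (T_body - T_ambient)) / k
T_normal - T_ambient = 21.6
T_body - T_ambient = 10.2
Ratio = 2.117647
ln(ratio) = 0.750306
t = 0.750306 / 0.084 = 8.93 hours

8.93


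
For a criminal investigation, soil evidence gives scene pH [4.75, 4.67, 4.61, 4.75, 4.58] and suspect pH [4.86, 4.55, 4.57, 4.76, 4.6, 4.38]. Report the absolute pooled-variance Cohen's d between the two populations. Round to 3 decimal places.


Pooled-variance Cohen's d for soil pH comparison:
Scene mean = 23.36 / 5 = 4.672
Suspect mean = 27.72 / 6 = 4.62
Scene sample variance s_s^2 = 0.00612
Suspect sample variance s_c^2 = 0.02852
Pooled variance = ((n_s-1)*s_s^2 + (n_c-1)*s_c^2) / (n_s + n_c - 2) = 0.018564
Pooled SD = sqrt(0.018564) = 0.13625
Mean difference = 0.052
|d| = |0.052| / 0.13625 = 0.382

0.382


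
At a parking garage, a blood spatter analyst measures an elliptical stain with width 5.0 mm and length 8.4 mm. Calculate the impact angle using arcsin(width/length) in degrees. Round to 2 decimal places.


Blood spatter impact angle calculation:
width / length = 5.0 / 8.4 = 0.595238
angle = arcsin(0.595238)
angle = 36.53 degrees

36.53


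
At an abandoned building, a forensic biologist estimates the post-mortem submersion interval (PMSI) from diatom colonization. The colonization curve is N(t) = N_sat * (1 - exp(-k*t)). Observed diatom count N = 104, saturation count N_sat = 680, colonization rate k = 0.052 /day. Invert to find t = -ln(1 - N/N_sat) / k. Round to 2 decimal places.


PMSI from diatom colonization curve:
N / N_sat = 104 / 680 = 0.152941
1 - N/N_sat = 0.847059
ln(1 - N/N_sat) = -0.165985
t = -ln(1 - N/N_sat) / k = -(-0.165985) / 0.052 = 3.19 days

3.19


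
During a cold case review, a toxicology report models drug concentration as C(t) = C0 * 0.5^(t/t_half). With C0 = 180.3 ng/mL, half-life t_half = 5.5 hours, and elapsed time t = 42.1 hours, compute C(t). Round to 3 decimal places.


Drug concentration decay:
Number of half-lives = t / t_half = 42.1 / 5.5 = 7.654545
Decay factor = 0.5^7.654545 = 0.00496309
C(t) = 180.3 * 0.00496309 = 0.895 ng/mL

0.895


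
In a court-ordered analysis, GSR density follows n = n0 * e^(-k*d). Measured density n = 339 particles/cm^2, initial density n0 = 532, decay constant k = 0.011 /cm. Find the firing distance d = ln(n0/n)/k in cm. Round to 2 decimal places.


GSR distance calculation:
n0/n = 532 / 339 = 1.569322
ln(n0/n) = 0.450644
d = 0.450644 / 0.011 = 40.97 cm

40.97


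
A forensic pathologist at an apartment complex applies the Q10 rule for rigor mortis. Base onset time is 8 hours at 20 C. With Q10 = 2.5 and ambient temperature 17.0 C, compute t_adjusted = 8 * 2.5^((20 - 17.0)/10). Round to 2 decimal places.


Rigor mortis time adjustment:
Exponent = (T_ref - T_actual) / 10 = (20 - 17.0) / 10 = 0.3
Q10 factor = 2.5^0.3 = 1.31638
t_adjusted = 8 * 1.31638 = 10.53 hours

10.53


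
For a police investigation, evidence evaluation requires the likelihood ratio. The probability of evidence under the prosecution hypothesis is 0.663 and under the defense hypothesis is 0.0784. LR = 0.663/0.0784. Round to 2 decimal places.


Likelihood ratio calculation:
LR = P(E|Hp) / P(E|Hd)
LR = 0.663 / 0.0784
LR = 8.46

8.46


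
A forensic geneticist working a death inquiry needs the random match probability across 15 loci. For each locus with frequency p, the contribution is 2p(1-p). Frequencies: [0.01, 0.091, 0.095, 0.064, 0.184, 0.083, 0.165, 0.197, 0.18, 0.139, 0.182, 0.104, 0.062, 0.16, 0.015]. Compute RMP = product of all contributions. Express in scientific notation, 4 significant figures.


Computing RMP for 15 loci:
Locus 1: 2 * 0.01 * 0.99 = 0.0198
Locus 2: 2 * 0.091 * 0.909 = 0.165438
Locus 3: 2 * 0.095 * 0.905 = 0.17195
Locus 4: 2 * 0.064 * 0.936 = 0.119808
Locus 5: 2 * 0.184 * 0.816 = 0.300288
Locus 6: 2 * 0.083 * 0.917 = 0.152222
Locus 7: 2 * 0.165 * 0.835 = 0.27555
Locus 8: 2 * 0.197 * 0.803 = 0.316382
Locus 9: 2 * 0.18 * 0.82 = 0.2952
Locus 10: 2 * 0.139 * 0.861 = 0.239358
Locus 11: 2 * 0.182 * 0.818 = 0.297752
Locus 12: 2 * 0.104 * 0.896 = 0.186368
Locus 13: 2 * 0.062 * 0.938 = 0.116312
Locus 14: 2 * 0.16 * 0.84 = 0.2688
Locus 15: 2 * 0.015 * 0.985 = 0.02955
RMP = 9.741e-13

9.741e-13


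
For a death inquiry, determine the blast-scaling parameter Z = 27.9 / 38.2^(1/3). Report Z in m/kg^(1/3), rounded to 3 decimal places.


Scaled distance calculation:
W^(1/3) = 38.2^(1/3) = 3.367863
Z = R / W^(1/3) = 27.9 / 3.367863
Z = 8.284 m/kg^(1/3)

8.284


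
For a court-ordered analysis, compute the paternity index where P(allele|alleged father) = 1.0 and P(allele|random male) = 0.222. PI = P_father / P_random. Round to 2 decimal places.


Paternity Index calculation:
PI = P(allele|father) / P(allele|random)
PI = 1.0 / 0.222
PI = 4.50

4.50


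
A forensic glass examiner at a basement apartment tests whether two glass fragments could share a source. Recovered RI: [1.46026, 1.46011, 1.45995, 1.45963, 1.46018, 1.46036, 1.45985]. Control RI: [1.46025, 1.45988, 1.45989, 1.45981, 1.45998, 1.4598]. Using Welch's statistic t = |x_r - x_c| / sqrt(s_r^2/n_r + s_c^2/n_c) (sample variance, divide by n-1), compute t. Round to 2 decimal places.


Welch's t-criterion for glass RI comparison:
Recovered mean = sum / n_r = 10.22034 / 7 = 1.4600486
Control mean = sum / n_c = 8.75961 / 6 = 1.459935
Recovered sample variance s_r^2 = 6.45143e-08
Control sample variance s_c^2 = 2.803e-08
Welch SE (unpooled) = sqrt(s_r^2/n_r + s_c^2/n_c) = sqrt(9.21633e-09 + 4.67167e-09) = sqrt(1.3888e-08) = 0.000117847
|mean_r - mean_c| = 0.000113571
t = 0.000113571 / 0.000117847 = 0.96

0.96


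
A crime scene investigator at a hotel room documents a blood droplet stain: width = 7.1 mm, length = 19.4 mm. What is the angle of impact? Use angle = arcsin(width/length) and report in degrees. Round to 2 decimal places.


Blood spatter impact angle calculation:
width / length = 7.1 / 19.4 = 0.365979
angle = arcsin(0.365979)
angle = 21.47 degrees

21.47


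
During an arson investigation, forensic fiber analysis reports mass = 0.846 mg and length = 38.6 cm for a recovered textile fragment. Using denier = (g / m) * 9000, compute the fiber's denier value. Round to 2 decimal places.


Denier calculation:
Mass in grams = 0.846 mg / 1000 = 0.000846 g
Length in meters = 38.6 cm / 100 = 0.386 m
Linear density = mass / length = 0.000846 / 0.386 = 0.00219171 g/m
Denier = (g/m) * 9000 = 0.00219171 * 9000 = 19.73

19.73


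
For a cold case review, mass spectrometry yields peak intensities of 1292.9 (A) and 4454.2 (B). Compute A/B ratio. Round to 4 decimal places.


Spectral peak ratio:
Peak A = 1292.9 counts
Peak B = 4454.2 counts
Ratio = 1292.9 / 4454.2 = 0.2903

0.2903


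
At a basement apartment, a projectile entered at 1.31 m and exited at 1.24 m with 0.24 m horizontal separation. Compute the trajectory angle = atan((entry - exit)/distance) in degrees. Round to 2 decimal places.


Bullet trajectory angle:
Height difference = 1.31 - 1.24 = 0.07 m
angle = atan(0.07 / 0.24)
angle = atan(0.291667)
angle = 16.26 degrees

16.26


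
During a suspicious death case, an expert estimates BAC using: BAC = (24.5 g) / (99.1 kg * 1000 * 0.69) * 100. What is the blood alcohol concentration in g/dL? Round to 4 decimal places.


Applying the Widmark formula:
BAC = (dose_g / (body_wt * 1000 * r)) * 100
Denominator = 99.1 * 1000 * 0.69 = 68379
BAC = (24.5 / 68379) * 100
BAC = 0.0358 g/dL

0.0358
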